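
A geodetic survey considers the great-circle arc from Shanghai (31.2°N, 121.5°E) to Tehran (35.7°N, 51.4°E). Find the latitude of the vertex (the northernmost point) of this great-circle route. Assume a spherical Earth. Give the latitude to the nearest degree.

≈ 39°N

The great circle lies in the plane with unit normal n̂ = (p₁ × p₂)/|p₁ × p₂|.
Here n̂_z ≈ -0.775; the vertex latitude is φ_max = arccos|n̂_z| ≈ 39.2°.
Check via Clairaut: cos φ_max = |cos φ₁| · sin C = cos(31.2°)·sin(65.0°) ≈ 0.775, again giving ≈ 39.2°.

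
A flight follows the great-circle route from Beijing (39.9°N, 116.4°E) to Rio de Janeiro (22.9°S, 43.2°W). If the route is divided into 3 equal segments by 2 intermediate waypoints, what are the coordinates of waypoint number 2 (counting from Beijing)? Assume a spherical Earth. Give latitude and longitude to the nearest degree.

≈ 18°N, 11°W

Write both endpoints as unit vectors p₁, p₂ with components (cos φ cos λ, cos φ sin λ, sin φ).
The central angle between the endpoints is δ = arccos(p₁·p₂) ≈ 2.719 rad (155.8°).
Interpolate at f = 2/3 with slerp weights a = sin((1−f)δ)/sin δ ≈ 1.919, b = sin(fδ)/sin δ ≈ 2.367.
p = a·p₁ + b·p₂ ≈ (0.935, -0.174, 0.310); φ = arcsin(p_z) ≈ 18.06°, λ = atan2(p_y, p_x) ≈ -10.53°.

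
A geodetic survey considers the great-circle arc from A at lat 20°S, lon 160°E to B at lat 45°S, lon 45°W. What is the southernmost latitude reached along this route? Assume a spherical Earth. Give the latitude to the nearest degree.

The great circle lies in the plane with unit normal n̂ = (p₁ × p₂)/|p₁ × p₂|.
Here n̂_z ≈ +0.301; the vertex latitude is φ_max = arccos|n̂_z| ≈ 72.5°.
Check via Clairaut: cos φ_max = |cos φ₁| · sin C = cos(20.0°)·sin(161.3°) ≈ 0.301, again giving ≈ 72.5°.

≈ 72°S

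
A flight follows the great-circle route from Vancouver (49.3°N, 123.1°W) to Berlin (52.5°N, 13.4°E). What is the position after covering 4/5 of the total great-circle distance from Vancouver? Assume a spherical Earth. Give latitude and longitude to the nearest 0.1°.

Write both endpoints as unit vectors p₁, p₂ with components (cos φ cos λ, cos φ sin λ, sin φ).
The central angle between the endpoints is δ = arccos(p₁·p₂) ≈ 1.252 rad (71.7°).
Interpolate at f = 4/5 with slerp weights a = sin((1−f)δ)/sin δ ≈ 0.261, b = sin(fδ)/sin δ ≈ 0.887.
p = a·p₁ + b·p₂ ≈ (0.432, -0.017, 0.902); φ = arcsin(p_z) ≈ 64.36°, λ = atan2(p_y, p_x) ≈ -2.30°.

≈ 64.4°N, 2.3°W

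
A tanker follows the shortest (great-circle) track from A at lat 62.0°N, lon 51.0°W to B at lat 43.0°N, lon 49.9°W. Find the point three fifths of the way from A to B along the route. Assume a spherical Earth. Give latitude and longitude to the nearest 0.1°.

Convert each endpoint to a unit vector on the sphere (x = cos φ cos λ, y = cos φ sin λ, z = sin φ).
The central angle between the endpoints is δ = arccos(p₁·p₂) ≈ 0.332 rad (19.0°).
Interpolate at f = 3/5 with slerp weights a = sin((1−f)δ)/sin δ ≈ 0.406, b = sin(fδ)/sin δ ≈ 0.607.
p = a·p₁ + b·p₂ ≈ (0.406, -0.488, 0.773); φ = arcsin(p_z) ≈ 50.60°, λ = atan2(p_y, p_x) ≈ -50.23°.

≈ lat 50.6°N, lon 50.2°W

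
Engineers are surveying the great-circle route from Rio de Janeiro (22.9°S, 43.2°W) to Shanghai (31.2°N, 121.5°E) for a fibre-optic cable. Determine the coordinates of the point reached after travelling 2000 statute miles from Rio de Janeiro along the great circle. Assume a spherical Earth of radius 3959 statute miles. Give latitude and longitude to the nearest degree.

Write both endpoints as unit vectors p₁, p₂ with components (cos φ cos λ, cos φ sin λ, sin φ).
The central angle between the endpoints is δ = arccos(p₁·p₂) ≈ 2.864 rad (164.1°). The total great-circle distance is δ·R ≈ 2.864 × 3959 ≈ 11337 mi, so the target fraction is f = 2000/11337 ≈ 0.176.
Interpolate at f ≈ 0.176 with slerp weights a = sin((1−f)δ)/sin δ ≈ 2.571, b = sin(fδ)/sin δ ≈ 1.763.
p = a·p₁ + b·p₂ ≈ (0.938, -0.335, -0.087); φ = arcsin(p_z) ≈ -4.98°, λ = atan2(p_y, p_x) ≈ -19.65°.

≈ (5°S, 20°W)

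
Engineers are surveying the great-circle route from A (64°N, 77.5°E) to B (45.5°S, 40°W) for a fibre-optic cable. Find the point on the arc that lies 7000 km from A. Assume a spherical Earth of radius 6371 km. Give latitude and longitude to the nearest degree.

The haversine formula gives a central angle δ ≈ 2.470 rad (141.5°) between the endpoints. The total great-circle distance is δ·R ≈ 2.470 × 6371 ≈ 15737 km, so the target fraction is f = 7000/15737 ≈ 0.445.
Interpolate at f ≈ 0.445 with slerp weights a = sin((1−f)δ)/sin δ ≈ 1.576, b = sin(fδ)/sin δ ≈ 1.432.
p = a·p₁ + b·p₂ ≈ (0.918, 0.029, 0.395); φ = arcsin(p_z) ≈ 23.27°, λ = atan2(p_y, p_x) ≈ 1.83°.

≈ (23°N, 2°E)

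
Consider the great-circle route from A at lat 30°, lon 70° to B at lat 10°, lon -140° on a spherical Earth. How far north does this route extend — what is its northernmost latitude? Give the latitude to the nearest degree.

≈ 56°

The great circle lies in the plane with unit normal n̂ = (p₁ × p₂)/|p₁ × p₂|.
Here n̂_z ≈ +0.562; the vertex latitude is φ_max = arccos|n̂_z| ≈ 55.8°.
Check via Clairaut: cos φ_max = |cos φ₁| · sin C = cos(30.0°)·sin(40.5°) ≈ 0.562, again giving ≈ 55.8°.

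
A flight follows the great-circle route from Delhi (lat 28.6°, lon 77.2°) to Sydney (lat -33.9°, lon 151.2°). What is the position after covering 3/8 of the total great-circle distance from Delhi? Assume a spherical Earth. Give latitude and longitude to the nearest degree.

Convert each endpoint to a unit vector on the sphere (x = cos φ cos λ, y = cos φ sin λ, z = sin φ).
The central angle between the endpoints is δ = arccos(p₁·p₂) ≈ 1.637 rad (93.8°).
Interpolate at f = 3/8 with slerp weights a = sin((1−f)δ)/sin δ ≈ 0.856, b = sin(fδ)/sin δ ≈ 0.577.
p = a·p₁ + b·p₂ ≈ (-0.253, 0.963, 0.088); φ = arcsin(p_z) ≈ 5.02°, λ = atan2(p_y, p_x) ≈ 104.74°.

≈ lat 5°, lon 105°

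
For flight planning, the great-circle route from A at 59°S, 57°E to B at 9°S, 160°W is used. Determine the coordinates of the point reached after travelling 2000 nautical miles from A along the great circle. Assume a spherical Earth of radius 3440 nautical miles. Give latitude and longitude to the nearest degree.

≈ 70°S, 137°E

The haversine formula gives a central angle δ ≈ 1.846 rad (105.8°) between the endpoints. The total great-circle distance is δ·R ≈ 1.846 × 3440 ≈ 6352 nmi, so the target fraction is f = 2000/6352 ≈ 0.315.
Interpolate at f ≈ 0.315 with slerp weights a = sin((1−f)δ)/sin δ ≈ 0.991, b = sin(fδ)/sin δ ≈ 0.571.
p = a·p₁ + b·p₂ ≈ (-0.252, 0.235, -0.939); φ = arcsin(p_z) ≈ -69.85°, λ = atan2(p_y, p_x) ≈ 136.93°.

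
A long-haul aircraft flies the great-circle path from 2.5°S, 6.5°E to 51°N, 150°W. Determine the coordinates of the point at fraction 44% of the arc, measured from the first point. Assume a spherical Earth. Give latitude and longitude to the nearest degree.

≈ 50°N, 18°W

Write both endpoints as unit vectors p₁, p₂ with components (cos φ cos λ, cos φ sin λ, sin φ).
The central angle between the endpoints is δ = arccos(p₁·p₂) ≈ 2.227 rad (127.6°).
Interpolate at f = 0.44 with slerp weights a = sin((1−f)δ)/sin δ ≈ 1.197, b = sin(fδ)/sin δ ≈ 1.049.
p = a·p₁ + b·p₂ ≈ (0.617, -0.195, 0.763); φ = arcsin(p_z) ≈ 49.70°, λ = atan2(p_y, p_x) ≈ -17.51°.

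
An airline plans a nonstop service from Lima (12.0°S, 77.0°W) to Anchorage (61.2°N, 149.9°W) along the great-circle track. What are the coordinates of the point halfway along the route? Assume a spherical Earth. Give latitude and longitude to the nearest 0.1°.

Convert each endpoint to a unit vector on the sphere (x = cos φ cos λ, y = cos φ sin λ, z = sin φ).
The central angle between the endpoints is δ = arccos(p₁·p₂) ≈ 1.614 rad (92.5°).
Interpolate at f = 1/2 with slerp weights a = sin((1−f)δ)/sin δ ≈ 0.723, b = sin(fδ)/sin δ ≈ 0.723.
p = a·p₁ + b·p₂ ≈ (-0.142, -0.864, 0.483); φ = arcsin(p_z) ≈ 28.90°, λ = atan2(p_y, p_x) ≈ -99.35°.

≈ 28.9°N, 99.4°W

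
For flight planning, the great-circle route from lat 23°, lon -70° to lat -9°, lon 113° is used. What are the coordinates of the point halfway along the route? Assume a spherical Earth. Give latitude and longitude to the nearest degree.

≈ lat 70°, lon 148°

Convert each endpoint to a unit vector on the sphere (x = cos φ cos λ, y = cos φ sin λ, z = sin φ).
The central angle between the endpoints is δ = arccos(p₁·p₂) ≈ 2.892 rad (165.7°).
Interpolate at f = 1/2 with slerp weights a = sin((1−f)δ)/sin δ ≈ 4.019, b = sin(fδ)/sin δ ≈ 4.019.
p = a·p₁ + b·p₂ ≈ (-0.286, 0.178, 0.942); φ = arcsin(p_z) ≈ 70.34°, λ = atan2(p_y, p_x) ≈ 148.14°.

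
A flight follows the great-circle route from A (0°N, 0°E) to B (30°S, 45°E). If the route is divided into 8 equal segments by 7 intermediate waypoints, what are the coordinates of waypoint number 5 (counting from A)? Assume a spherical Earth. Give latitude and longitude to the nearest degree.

Write both endpoints as unit vectors p₁, p₂ with components (cos φ cos λ, cos φ sin λ, sin φ).
The central angle between the endpoints is δ = arccos(p₁·p₂) ≈ 0.912 rad (52.2°).
Interpolate at f = 5/8 with slerp weights a = sin((1−f)δ)/sin δ ≈ 0.424, b = sin(fδ)/sin δ ≈ 0.682.
p = a·p₁ + b·p₂ ≈ (0.842, 0.418, -0.341); φ = arcsin(p_z) ≈ -19.95°, λ = atan2(p_y, p_x) ≈ 26.40°.

≈ (20°S, 26°E)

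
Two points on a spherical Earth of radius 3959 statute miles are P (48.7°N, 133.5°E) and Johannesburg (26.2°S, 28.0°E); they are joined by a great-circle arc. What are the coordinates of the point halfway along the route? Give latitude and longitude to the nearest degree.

From cos δ = sin φ₁ sin φ₂ + cos φ₁ cos φ₂ cos Δλ, the central angle is δ ≈ 2.083 rad (119.3°).
Interpolate at f = 1/2 with slerp weights a = sin((1−f)δ)/sin δ ≈ 0.990, b = sin(fδ)/sin δ ≈ 0.990.
p = a·p₁ + b·p₂ ≈ (0.335, 0.891, 0.307); φ = arcsin(p_z) ≈ 17.86°, λ = atan2(p_y, p_x) ≈ 69.42°.

≈ (18°N, 69°E)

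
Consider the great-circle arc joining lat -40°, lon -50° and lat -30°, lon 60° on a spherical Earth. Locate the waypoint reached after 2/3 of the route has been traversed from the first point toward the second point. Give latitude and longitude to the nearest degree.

Write both endpoints as unit vectors p₁, p₂ with components (cos φ cos λ, cos φ sin λ, sin φ).
The central angle between the endpoints is δ = arccos(p₁·p₂) ≈ 1.476 rad (84.6°).
Interpolate at f = 2/3 with slerp weights a = sin((1−f)δ)/sin δ ≈ 0.475, b = sin(fδ)/sin δ ≈ 0.837.
p = a·p₁ + b·p₂ ≈ (0.596, 0.349, -0.723); φ = arcsin(p_z) ≈ -46.33°, λ = atan2(p_y, p_x) ≈ 30.35°.

≈ lat -46°, lon 30°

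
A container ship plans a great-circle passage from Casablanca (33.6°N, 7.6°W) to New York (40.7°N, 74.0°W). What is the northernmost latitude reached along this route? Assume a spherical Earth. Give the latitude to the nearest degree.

The great circle lies in the plane with unit normal n̂ = (p₁ × p₂)/|p₁ × p₂|.
Here n̂_z ≈ -0.733; the vertex latitude is φ_max = arccos|n̂_z| ≈ 42.9°.
Check via Clairaut: cos φ_max = |cos φ₁| · sin C = cos(33.6°)·sin(61.6°) ≈ 0.733, again giving ≈ 42.9°.

≈ 43°N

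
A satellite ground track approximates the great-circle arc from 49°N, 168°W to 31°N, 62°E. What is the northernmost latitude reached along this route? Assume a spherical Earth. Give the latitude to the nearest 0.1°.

The great circle lies in the plane with unit normal n̂ = (p₁ × p₂)/|p₁ × p₂|.
Here n̂_z ≈ -0.431; the vertex latitude is φ_max = arccos|n̂_z| ≈ 64.5°.
Check via Clairaut: cos φ_max = |cos φ₁| · sin C = cos(49.0°)·sin(41.1°) ≈ 0.431, again giving ≈ 64.5°.

≈ 64.5°N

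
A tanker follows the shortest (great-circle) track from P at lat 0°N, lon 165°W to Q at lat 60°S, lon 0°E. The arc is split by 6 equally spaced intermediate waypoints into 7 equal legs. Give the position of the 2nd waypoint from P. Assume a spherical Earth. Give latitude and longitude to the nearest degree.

≈ lat 34°S, lon 159°W

From cos δ = sin φ₁ sin φ₂ + cos φ₁ cos φ₂ cos Δλ, the central angle is δ ≈ 2.075 rad (118.9°).
Interpolate at f = 2/7 with slerp weights a = sin((1−f)δ)/sin δ ≈ 1.138, b = sin(fδ)/sin δ ≈ 0.638.
p = a·p₁ + b·p₂ ≈ (-0.780, -0.294, -0.553); φ = arcsin(p_z) ≈ -33.54°, λ = atan2(p_y, p_x) ≈ -159.31°.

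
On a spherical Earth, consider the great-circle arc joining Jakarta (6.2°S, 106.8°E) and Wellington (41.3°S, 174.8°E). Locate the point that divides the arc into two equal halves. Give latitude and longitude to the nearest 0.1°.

Write both endpoints as unit vectors p₁, p₂ with components (cos φ cos λ, cos φ sin λ, sin φ).
The central angle between the endpoints is δ = arccos(p₁·p₂) ≈ 1.212 rad (69.4°).
Interpolate at f = 1/2 with slerp weights a = sin((1−f)δ)/sin δ ≈ 0.608, b = sin(fδ)/sin δ ≈ 0.608.
p = a·p₁ + b·p₂ ≈ (-0.630, 0.620, -0.467); φ = arcsin(p_z) ≈ -27.85°, λ = atan2(p_y, p_x) ≈ 135.44°.

≈ 27.9°S, 135.4°E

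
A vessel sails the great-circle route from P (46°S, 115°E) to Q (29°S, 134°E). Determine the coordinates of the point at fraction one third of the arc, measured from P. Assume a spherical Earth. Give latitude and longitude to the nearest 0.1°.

≈ (40.7°S, 122.4°E)

Write both endpoints as unit vectors p₁, p₂ with components (cos φ cos λ, cos φ sin λ, sin φ).
The central angle between the endpoints is δ = arccos(p₁·p₂) ≈ 0.394 rad (22.6°).
Interpolate at f = 1/3 with slerp weights a = sin((1−f)δ)/sin δ ≈ 0.676, b = sin(fδ)/sin δ ≈ 0.341.
p = a·p₁ + b·p₂ ≈ (-0.406, 0.640, -0.652); φ = arcsin(p_z) ≈ -40.69°, λ = atan2(p_y, p_x) ≈ 122.36°.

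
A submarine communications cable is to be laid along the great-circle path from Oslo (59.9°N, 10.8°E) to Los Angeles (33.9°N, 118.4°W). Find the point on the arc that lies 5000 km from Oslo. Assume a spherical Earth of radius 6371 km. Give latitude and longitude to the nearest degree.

From cos δ = sin φ₁ sin φ₂ + cos φ₁ cos φ₂ cos Δλ, the central angle is δ ≈ 1.350 rad (77.3°). The total great-circle distance is δ·R ≈ 1.350 × 6371 ≈ 8598 km, so the target fraction is f = 5000/8598 ≈ 0.582.
Interpolate at f ≈ 0.582 with slerp weights a = sin((1−f)δ)/sin δ ≈ 0.549, b = sin(fδ)/sin δ ≈ 0.724.
p = a·p₁ + b·p₂ ≈ (-0.016, -0.477, 0.879); φ = arcsin(p_z) ≈ 61.47°, λ = atan2(p_y, p_x) ≈ -91.89°.

≈ (61°N, 92°W)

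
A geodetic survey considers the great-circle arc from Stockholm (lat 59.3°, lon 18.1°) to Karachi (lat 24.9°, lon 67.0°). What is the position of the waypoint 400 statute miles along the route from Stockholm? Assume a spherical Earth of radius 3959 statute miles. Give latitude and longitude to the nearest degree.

≈ lat 57°, lon 28°

From cos δ = sin φ₁ sin φ₂ + cos φ₁ cos φ₂ cos Δλ, the central angle is δ ≈ 0.841 rad (48.2°). The total great-circle distance is δ·R ≈ 0.841 × 3959 ≈ 3331 mi, so the target fraction is f = 400/3331 ≈ 0.120.
Interpolate at f ≈ 0.120 with slerp weights a = sin((1−f)δ)/sin δ ≈ 0.905, b = sin(fδ)/sin δ ≈ 0.135.
p = a·p₁ + b·p₂ ≈ (0.487, 0.256, 0.835); φ = arcsin(p_z) ≈ 56.61°, λ = atan2(p_y, p_x) ≈ 27.77°.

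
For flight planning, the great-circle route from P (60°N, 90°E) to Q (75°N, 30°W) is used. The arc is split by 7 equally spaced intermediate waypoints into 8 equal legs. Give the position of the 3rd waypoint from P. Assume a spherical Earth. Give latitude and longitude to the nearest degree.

Convert each endpoint to a unit vector on the sphere (x = cos φ cos λ, y = cos φ sin λ, z = sin φ).
The central angle between the endpoints is δ = arccos(p₁·p₂) ≈ 0.689 rad (39.5°).
Interpolate at f = 3/8 with slerp weights a = sin((1−f)δ)/sin δ ≈ 0.657, b = sin(fδ)/sin δ ≈ 0.402.
p = a·p₁ + b·p₂ ≈ (0.090, 0.276, 0.957); φ = arcsin(p_z) ≈ 73.11°, λ = atan2(p_y, p_x) ≈ 71.94°.

≈ (73°N, 72°E)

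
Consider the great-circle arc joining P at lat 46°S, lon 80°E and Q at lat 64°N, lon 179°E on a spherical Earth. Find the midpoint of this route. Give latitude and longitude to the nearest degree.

Convert each endpoint to a unit vector on the sphere (x = cos φ cos λ, y = cos φ sin λ, z = sin φ).
The central angle between the endpoints is δ = arccos(p₁·p₂) ≈ 2.338 rad (134.0°).
Interpolate at f = 1/2 with slerp weights a = sin((1−f)δ)/sin δ ≈ 1.279, b = sin(fδ)/sin δ ≈ 1.279.
p = a·p₁ + b·p₂ ≈ (-0.406, 0.885, 0.229); φ = arcsin(p_z) ≈ 13.27°, λ = atan2(p_y, p_x) ≈ 114.67°.

≈ lat 13°N, lon 115°E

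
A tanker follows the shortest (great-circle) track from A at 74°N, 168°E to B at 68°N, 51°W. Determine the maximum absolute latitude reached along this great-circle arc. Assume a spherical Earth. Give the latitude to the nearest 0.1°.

≈ 83.6°N

The great circle lies in the plane with unit normal n̂ = (p₁ × p₂)/|p₁ × p₂|.
Here n̂_z ≈ +0.111; the vertex latitude is φ_max = arccos|n̂_z| ≈ 83.6°.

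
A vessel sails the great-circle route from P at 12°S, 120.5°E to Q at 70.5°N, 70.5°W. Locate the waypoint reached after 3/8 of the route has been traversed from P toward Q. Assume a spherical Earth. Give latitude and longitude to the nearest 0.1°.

≈ 33.3°N, 124.1°E

From cos δ = sin φ₁ sin φ₂ + cos φ₁ cos φ₂ cos Δλ, the central angle is δ ≈ 2.114 rad (121.1°).
Interpolate at f = 3/8 with slerp weights a = sin((1−f)δ)/sin δ ≈ 1.132, b = sin(fδ)/sin δ ≈ 0.832.
p = a·p₁ + b·p₂ ≈ (-0.469, 0.692, 0.549); φ = arcsin(p_z) ≈ 33.28°, λ = atan2(p_y, p_x) ≈ 124.13°.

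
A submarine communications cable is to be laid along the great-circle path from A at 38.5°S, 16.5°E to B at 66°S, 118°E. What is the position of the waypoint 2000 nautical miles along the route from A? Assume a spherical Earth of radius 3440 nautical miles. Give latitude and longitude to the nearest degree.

Write both endpoints as unit vectors p₁, p₂ with components (cos φ cos λ, cos φ sin λ, sin φ).
The central angle between the endpoints is δ = arccos(p₁·p₂) ≈ 1.041 rad (59.7°). The total great-circle distance is δ·R ≈ 1.041 × 3440 ≈ 3582 nmi, so the target fraction is f = 2000/3582 ≈ 0.558.
Interpolate at f ≈ 0.558 with slerp weights a = sin((1−f)δ)/sin δ ≈ 0.514, b = sin(fδ)/sin δ ≈ 0.636.
p = a·p₁ + b·p₂ ≈ (0.264, 0.343, -0.901); φ = arcsin(p_z) ≈ -64.35°, λ = atan2(p_y, p_x) ≈ 52.37°.

≈ 64°S, 52°E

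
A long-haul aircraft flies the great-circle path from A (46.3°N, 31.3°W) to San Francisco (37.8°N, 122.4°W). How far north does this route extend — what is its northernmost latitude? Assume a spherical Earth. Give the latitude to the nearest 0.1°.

The great circle lies in the plane with unit normal n̂ = (p₁ × p₂)/|p₁ × p₂|.
Here n̂_z ≈ -0.605; the vertex latitude is φ_max = arccos|n̂_z| ≈ 52.7°.
Check via Clairaut: cos φ_max = |cos φ₁| · sin C = cos(46.3°)·sin(61.2°) ≈ 0.605, again giving ≈ 52.7°.

≈ 52.7°N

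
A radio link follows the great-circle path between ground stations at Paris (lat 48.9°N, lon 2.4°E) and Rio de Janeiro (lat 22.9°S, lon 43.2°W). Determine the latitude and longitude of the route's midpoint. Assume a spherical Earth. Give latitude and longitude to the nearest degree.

From cos δ = sin φ₁ sin φ₂ + cos φ₁ cos φ₂ cos Δλ, the central angle is δ ≈ 1.440 rad (82.5°).
Interpolate at f = 1/2 with slerp weights a = sin((1−f)δ)/sin δ ≈ 0.665, b = sin(fδ)/sin δ ≈ 0.665.
p = a·p₁ + b·p₂ ≈ (0.883, -0.401, 0.242); φ = arcsin(p_z) ≈ 14.03°, λ = atan2(p_y, p_x) ≈ -24.42°.

≈ lat 14°N, lon 24°W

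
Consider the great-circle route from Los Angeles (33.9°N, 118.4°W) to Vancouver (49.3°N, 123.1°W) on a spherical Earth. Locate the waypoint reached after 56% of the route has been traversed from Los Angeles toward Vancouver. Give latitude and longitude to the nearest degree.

≈ 43°N, 121°W

Convert each endpoint to a unit vector on the sphere (x = cos φ cos λ, y = cos φ sin λ, z = sin φ).
The central angle between the endpoints is δ = arccos(p₁·p₂) ≈ 0.276 rad (15.8°).
Interpolate at f = 0.56 with slerp weights a = sin((1−f)δ)/sin δ ≈ 0.445, b = sin(fδ)/sin δ ≈ 0.565.
p = a·p₁ + b·p₂ ≈ (-0.377, -0.633, 0.676); φ = arcsin(p_z) ≈ 42.55°, λ = atan2(p_y, p_x) ≈ -120.75°.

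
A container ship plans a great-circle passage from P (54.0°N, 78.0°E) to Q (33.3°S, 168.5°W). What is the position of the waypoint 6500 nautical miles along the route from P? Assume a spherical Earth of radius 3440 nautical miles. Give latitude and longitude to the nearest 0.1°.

≈ (17.0°S, 175.9°E)

Write both endpoints as unit vectors p₁, p₂ with components (cos φ cos λ, cos φ sin λ, sin φ).
The central angle between the endpoints is δ = arccos(p₁·p₂) ≈ 2.265 rad (129.8°). The total great-circle distance is δ·R ≈ 2.265 × 3440 ≈ 7793 nmi, so the target fraction is f = 6500/7793 ≈ 0.834.
Interpolate at f ≈ 0.834 with slerp weights a = sin((1−f)δ)/sin δ ≈ 0.478, b = sin(fδ)/sin δ ≈ 1.236.
p = a·p₁ + b·p₂ ≈ (-0.954, 0.069, -0.292); φ = arcsin(p_z) ≈ -16.98°, λ = atan2(p_y, p_x) ≈ 175.88°.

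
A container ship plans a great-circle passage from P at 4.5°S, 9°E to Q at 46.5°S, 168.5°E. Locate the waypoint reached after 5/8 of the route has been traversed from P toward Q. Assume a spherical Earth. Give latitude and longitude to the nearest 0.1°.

≈ 71.6°S, 76.2°E

Convert each endpoint to a unit vector on the sphere (x = cos φ cos λ, y = cos φ sin λ, z = sin φ).
The central angle between the endpoints is δ = arccos(p₁·p₂) ≈ 2.197 rad (125.9°).
Interpolate at f = 5/8 with slerp weights a = sin((1−f)δ)/sin δ ≈ 0.905, b = sin(fδ)/sin δ ≈ 1.210.
p = a·p₁ + b·p₂ ≈ (0.075, 0.307, -0.949); φ = arcsin(p_z) ≈ -71.56°, λ = atan2(p_y, p_x) ≈ 76.22°.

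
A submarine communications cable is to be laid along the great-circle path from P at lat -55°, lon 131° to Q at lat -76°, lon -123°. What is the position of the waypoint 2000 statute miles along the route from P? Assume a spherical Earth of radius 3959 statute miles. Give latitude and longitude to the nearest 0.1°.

Convert each endpoint to a unit vector on the sphere (x = cos φ cos λ, y = cos φ sin λ, z = sin φ).
The central angle between the endpoints is δ = arccos(p₁·p₂) ≈ 0.713 rad (40.8°). The total great-circle distance is δ·R ≈ 0.713 × 3959 ≈ 2822 mi, so the target fraction is f = 2000/2822 ≈ 0.709.
Interpolate at f ≈ 0.709 with slerp weights a = sin((1−f)δ)/sin δ ≈ 0.315, b = sin(fδ)/sin δ ≈ 0.740.
p = a·p₁ + b·p₂ ≈ (-0.216, -0.014, -0.976); φ = arcsin(p_z) ≈ -77.49°, λ = atan2(p_y, p_x) ≈ -176.36°.

≈ lat -77.5°, lon -176.4°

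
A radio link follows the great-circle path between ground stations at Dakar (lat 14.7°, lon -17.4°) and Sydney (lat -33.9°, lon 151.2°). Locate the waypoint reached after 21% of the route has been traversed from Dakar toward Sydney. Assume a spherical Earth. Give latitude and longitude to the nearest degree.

From cos δ = sin φ₁ sin φ₂ + cos φ₁ cos φ₂ cos Δλ, the central angle is δ ≈ 2.761 rad (158.2°).
Interpolate at f = 0.21 with slerp weights a = sin((1−f)δ)/sin δ ≈ 2.207, b = sin(fδ)/sin δ ≈ 1.476.
p = a·p₁ + b·p₂ ≈ (0.964, -0.048, -0.263); φ = arcsin(p_z) ≈ -15.26°, λ = atan2(p_y, p_x) ≈ -2.86°.

≈ lat -15°, lon -3°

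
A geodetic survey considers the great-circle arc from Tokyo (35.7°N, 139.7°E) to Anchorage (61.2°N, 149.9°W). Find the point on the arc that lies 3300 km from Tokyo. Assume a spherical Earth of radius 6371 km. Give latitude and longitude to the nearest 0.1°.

≈ 56.2°N, 171.5°E

From cos δ = sin φ₁ sin φ₂ + cos φ₁ cos φ₂ cos Δλ, the central angle is δ ≈ 0.873 rad (50.0°). The total great-circle distance is δ·R ≈ 0.873 × 6371 ≈ 5561 km, so the target fraction is f = 3300/5561 ≈ 0.593.
Interpolate at f ≈ 0.593 with slerp weights a = sin((1−f)δ)/sin δ ≈ 0.454, b = sin(fδ)/sin δ ≈ 0.646.
p = a·p₁ + b·p₂ ≈ (-0.550, 0.082, 0.831); φ = arcsin(p_z) ≈ 56.20°, λ = atan2(p_y, p_x) ≈ 171.51°.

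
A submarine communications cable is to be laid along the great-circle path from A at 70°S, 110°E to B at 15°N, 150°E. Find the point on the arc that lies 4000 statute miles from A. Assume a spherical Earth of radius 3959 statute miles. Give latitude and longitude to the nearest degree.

Write both endpoints as unit vectors p₁, p₂ with components (cos φ cos λ, cos φ sin λ, sin φ).
The central angle between the endpoints is δ = arccos(p₁·p₂) ≈ 1.561 rad (89.4°). The total great-circle distance is δ·R ≈ 1.561 × 3959 ≈ 6180 mi, so the target fraction is f = 4000/6180 ≈ 0.647.
Interpolate at f ≈ 0.647 with slerp weights a = sin((1−f)δ)/sin δ ≈ 0.523, b = sin(fδ)/sin δ ≈ 0.847.
p = a·p₁ + b·p₂ ≈ (-0.770, 0.577, -0.272); φ = arcsin(p_z) ≈ -15.81°, λ = atan2(p_y, p_x) ≈ 143.13°.

≈ 16°S, 143°E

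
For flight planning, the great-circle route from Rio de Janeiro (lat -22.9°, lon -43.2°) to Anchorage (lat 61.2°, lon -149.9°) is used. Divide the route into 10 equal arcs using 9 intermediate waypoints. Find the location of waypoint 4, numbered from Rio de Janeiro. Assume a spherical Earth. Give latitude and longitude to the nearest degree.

≈ lat 18°, lon -67°

Write both endpoints as unit vectors p₁, p₂ with components (cos φ cos λ, cos φ sin λ, sin φ).
The central angle between the endpoints is δ = arccos(p₁·p₂) ≈ 2.058 rad (117.9°).
Interpolate at f = 4/10 with slerp weights a = sin((1−f)δ)/sin δ ≈ 1.069, b = sin(fδ)/sin δ ≈ 0.830.
p = a·p₁ + b·p₂ ≈ (0.372, -0.875, 0.312); φ = arcsin(p_z) ≈ 18.16°, λ = atan2(p_y, p_x) ≈ -66.98°.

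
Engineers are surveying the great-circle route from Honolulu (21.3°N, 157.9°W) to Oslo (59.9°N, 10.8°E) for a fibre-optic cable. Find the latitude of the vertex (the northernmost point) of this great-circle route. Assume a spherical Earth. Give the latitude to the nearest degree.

The great circle lies in the plane with unit normal n̂ = (p₁ × p₂)/|p₁ × p₂|.
Here n̂_z ≈ +0.093; the vertex latitude is φ_max = arccos|n̂_z| ≈ 84.7°.
Check via Clairaut: cos φ_max = |cos φ₁| · sin C = cos(21.3°)·sin(5.7°) ≈ 0.093, again giving ≈ 84.7°.

≈ 85°N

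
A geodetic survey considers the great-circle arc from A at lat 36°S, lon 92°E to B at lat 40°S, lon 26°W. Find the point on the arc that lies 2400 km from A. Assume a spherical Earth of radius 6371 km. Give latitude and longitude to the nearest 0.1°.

≈ lat 49.9°S, lon 69.2°E

From cos δ = sin φ₁ sin φ₂ + cos φ₁ cos φ₂ cos Δλ, the central angle is δ ≈ 1.484 rad (85.0°). The total great-circle distance is δ·R ≈ 1.484 × 6371 ≈ 9453 km, so the target fraction is f = 2400/9453 ≈ 0.254.
Interpolate at f ≈ 0.254 with slerp weights a = sin((1−f)δ)/sin δ ≈ 0.898, b = sin(fδ)/sin δ ≈ 0.369.
p = a·p₁ + b·p₂ ≈ (0.229, 0.602, -0.765); φ = arcsin(p_z) ≈ -49.91°, λ = atan2(p_y, p_x) ≈ 69.18°.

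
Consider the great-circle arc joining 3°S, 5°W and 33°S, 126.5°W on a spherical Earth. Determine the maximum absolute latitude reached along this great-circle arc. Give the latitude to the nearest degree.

The great circle lies in the plane with unit normal n̂ = (p₁ × p₂)/|p₁ × p₂|.
Here n̂_z ≈ -0.783; the vertex latitude is φ_max = arccos|n̂_z| ≈ 38.5°.
Check via Clairaut: cos φ_max = |cos φ₁| · sin C = cos(3.0°)·sin(128.4°) ≈ 0.783, again giving ≈ 38.5°.

≈ 39°S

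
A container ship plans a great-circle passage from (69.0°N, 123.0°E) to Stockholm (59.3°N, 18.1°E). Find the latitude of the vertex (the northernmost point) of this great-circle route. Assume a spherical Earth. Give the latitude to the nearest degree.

The great circle lies in the plane with unit normal n̂ = (p₁ × p₂)/|p₁ × p₂|.
Here n̂_z ≈ -0.270; the vertex latitude is φ_max = arccos|n̂_z| ≈ 74.3°.
Check via Clairaut: cos φ_max = |cos φ₁| · sin C = cos(69.0°)·sin(48.9°) ≈ 0.270, again giving ≈ 74.3°.

≈ 74°N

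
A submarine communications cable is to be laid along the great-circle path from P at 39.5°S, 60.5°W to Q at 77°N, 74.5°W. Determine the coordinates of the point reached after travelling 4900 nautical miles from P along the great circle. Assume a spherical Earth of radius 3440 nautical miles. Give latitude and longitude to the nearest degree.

≈ 42°N, 65°W

The haversine formula gives a central angle δ ≈ 2.039 rad (116.8°) between the endpoints. The total great-circle distance is δ·R ≈ 2.039 × 3440 ≈ 7014 nmi, so the target fraction is f = 4900/7014 ≈ 0.699.
Interpolate at f ≈ 0.699 with slerp weights a = sin((1−f)δ)/sin δ ≈ 0.646, b = sin(fδ)/sin δ ≈ 1.109.
p = a·p₁ + b·p₂ ≈ (0.312, -0.674, 0.669); φ = arcsin(p_z) ≈ 42.00°, λ = atan2(p_y, p_x) ≈ -65.16°.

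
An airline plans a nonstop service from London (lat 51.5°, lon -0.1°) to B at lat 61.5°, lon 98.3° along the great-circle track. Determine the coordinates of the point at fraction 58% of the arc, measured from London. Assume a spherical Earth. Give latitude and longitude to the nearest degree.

≈ lat 67°, lon 50°

Write both endpoints as unit vectors p₁, p₂ with components (cos φ cos λ, cos φ sin λ, sin φ).
The central angle between the endpoints is δ = arccos(p₁·p₂) ≈ 0.871 rad (49.9°).
Interpolate at f = 0.58 with slerp weights a = sin((1−f)δ)/sin δ ≈ 0.468, b = sin(fδ)/sin δ ≈ 0.633.
p = a·p₁ + b·p₂ ≈ (0.247, 0.298, 0.922); φ = arcsin(p_z) ≈ 67.20°, λ = atan2(p_y, p_x) ≈ 50.31°.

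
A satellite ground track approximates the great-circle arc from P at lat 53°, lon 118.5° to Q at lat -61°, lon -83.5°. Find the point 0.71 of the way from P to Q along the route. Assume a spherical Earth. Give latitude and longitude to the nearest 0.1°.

Write both endpoints as unit vectors p₁, p₂ with components (cos φ cos λ, cos φ sin λ, sin φ).
The central angle between the endpoints is δ = arccos(p₁·p₂) ≈ 2.892 rad (165.7°).
Interpolate at f = 0.71 with slerp weights a = sin((1−f)δ)/sin δ ≈ 3.012, b = sin(fδ)/sin δ ≈ 3.587.
p = a·p₁ + b·p₂ ≈ (-0.668, -0.135, -0.732); φ = arcsin(p_z) ≈ -47.04°, λ = atan2(p_y, p_x) ≈ -168.58°.

≈ lat -47.0°, lon -168.6°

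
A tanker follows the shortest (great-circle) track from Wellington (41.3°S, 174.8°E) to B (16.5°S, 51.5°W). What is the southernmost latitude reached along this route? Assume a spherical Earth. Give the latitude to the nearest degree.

≈ 57°S

The great circle lies in the plane with unit normal n̂ = (p₁ × p₂)/|p₁ × p₂|.
Here n̂_z ≈ +0.548; the vertex latitude is φ_max = arccos|n̂_z| ≈ 56.8°.
Check via Clairaut: cos φ_max = |cos φ₁| · sin C = cos(41.3°)·sin(133.2°) ≈ 0.548, again giving ≈ 56.8°.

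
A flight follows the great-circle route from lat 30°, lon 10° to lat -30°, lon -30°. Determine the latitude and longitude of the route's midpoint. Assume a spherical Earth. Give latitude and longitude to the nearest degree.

≈ lat 0°, lon -10°

Write both endpoints as unit vectors p₁, p₂ with components (cos φ cos λ, cos φ sin λ, sin φ).
The central angle between the endpoints is δ = arccos(p₁·p₂) ≈ 1.240 rad (71.1°).
Interpolate at f = 1/2 with slerp weights a = sin((1−f)δ)/sin δ ≈ 0.614, b = sin(fδ)/sin δ ≈ 0.614.
p = a·p₁ + b·p₂ ≈ (0.985, -0.174, 0.000); φ = arcsin(p_z) ≈ 0.00°, λ = atan2(p_y, p_x) ≈ -10.00°.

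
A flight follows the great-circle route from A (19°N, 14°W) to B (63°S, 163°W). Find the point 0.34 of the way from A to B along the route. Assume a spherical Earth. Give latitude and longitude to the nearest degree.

≈ (24°S, 28°W)

Write both endpoints as unit vectors p₁, p₂ with components (cos φ cos λ, cos φ sin λ, sin φ).
The central angle between the endpoints is δ = arccos(p₁·p₂) ≈ 2.289 rad (131.1°).
Interpolate at f = 0.34 with slerp weights a = sin((1−f)δ)/sin δ ≈ 1.326, b = sin(fδ)/sin δ ≈ 0.932.
p = a·p₁ + b·p₂ ≈ (0.811, -0.427, -0.399); φ = arcsin(p_z) ≈ -23.52°, λ = atan2(p_y, p_x) ≈ -27.75°.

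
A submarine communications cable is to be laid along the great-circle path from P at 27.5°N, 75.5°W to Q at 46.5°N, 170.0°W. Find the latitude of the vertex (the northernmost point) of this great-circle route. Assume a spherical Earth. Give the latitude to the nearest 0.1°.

The great circle lies in the plane with unit normal n̂ = (p₁ × p₂)/|p₁ × p₂|.
Here n̂_z ≈ -0.635; the vertex latitude is φ_max = arccos|n̂_z| ≈ 50.5°.

≈ 50.5°N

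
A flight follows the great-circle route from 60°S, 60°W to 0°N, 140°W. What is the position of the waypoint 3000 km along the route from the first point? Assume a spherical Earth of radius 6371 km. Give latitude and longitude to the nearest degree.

The haversine formula gives a central angle δ ≈ 1.484 rad (85.0°) between the endpoints. The total great-circle distance is δ·R ≈ 1.484 × 6371 ≈ 9454 km, so the target fraction is f = 3000/9454 ≈ 0.317.
Interpolate at f ≈ 0.317 with slerp weights a = sin((1−f)δ)/sin δ ≈ 0.852, b = sin(fδ)/sin δ ≈ 0.455.
p = a·p₁ + b·p₂ ≈ (-0.136, -0.661, -0.738); φ = arcsin(p_z) ≈ -47.52°, λ = atan2(p_y, p_x) ≈ -101.61°.

≈ 48°S, 102°W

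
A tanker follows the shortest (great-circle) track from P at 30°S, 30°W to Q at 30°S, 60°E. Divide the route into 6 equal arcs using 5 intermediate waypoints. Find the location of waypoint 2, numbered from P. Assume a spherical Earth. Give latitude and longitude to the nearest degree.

The haversine formula gives a central angle δ ≈ 1.318 rad (75.5°) between the endpoints.
Interpolate at f = 2/6 with slerp weights a = sin((1−f)δ)/sin δ ≈ 0.795, b = sin(fδ)/sin δ ≈ 0.439.
p = a·p₁ + b·p₂ ≈ (0.787, -0.015, -0.617); φ = arcsin(p_z) ≈ -38.12°, λ = atan2(p_y, p_x) ≈ -1.08°.

≈ 38°S, 1°W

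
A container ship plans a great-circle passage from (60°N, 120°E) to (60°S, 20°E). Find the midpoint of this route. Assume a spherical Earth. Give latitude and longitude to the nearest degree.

Write both endpoints as unit vectors p₁, p₂ with components (cos φ cos λ, cos φ sin λ, sin φ).
The central angle between the endpoints is δ = arccos(p₁·p₂) ≈ 2.487 rad (142.5°).
Interpolate at f = 1/2 with slerp weights a = sin((1−f)δ)/sin δ ≈ 1.556, b = sin(fδ)/sin δ ≈ 1.556.
p = a·p₁ + b·p₂ ≈ (0.342, 0.940, 0.000); φ = arcsin(p_z) ≈ 0.00°, λ = atan2(p_y, p_x) ≈ 70.00°.

≈ (0°N, 70°E)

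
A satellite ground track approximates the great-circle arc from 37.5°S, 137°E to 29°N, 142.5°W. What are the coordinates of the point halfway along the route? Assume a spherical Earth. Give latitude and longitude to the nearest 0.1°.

Write both endpoints as unit vectors p₁, p₂ with components (cos φ cos λ, cos φ sin λ, sin φ).
The central angle between the endpoints is δ = arccos(p₁·p₂) ≈ 1.752 rad (100.4°).
Interpolate at f = 1/2 with slerp weights a = sin((1−f)δ)/sin δ ≈ 0.781, b = sin(fδ)/sin δ ≈ 0.781.
p = a·p₁ + b·p₂ ≈ (-0.995, 0.007, -0.097); φ = arcsin(p_z) ≈ -5.56°, λ = atan2(p_y, p_x) ≈ 179.61°.

≈ 5.6°S, 179.6°E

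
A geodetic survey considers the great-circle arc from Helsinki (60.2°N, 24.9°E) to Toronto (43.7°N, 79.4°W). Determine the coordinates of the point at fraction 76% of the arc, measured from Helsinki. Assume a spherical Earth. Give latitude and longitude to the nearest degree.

The haversine formula gives a central angle δ ≈ 1.035 rad (59.3°) between the endpoints.
Interpolate at f = 0.76 with slerp weights a = sin((1−f)δ)/sin δ ≈ 0.286, b = sin(fδ)/sin δ ≈ 0.823.
p = a·p₁ + b·p₂ ≈ (0.238, -0.525, 0.817); φ = arcsin(p_z) ≈ 54.77°, λ = atan2(p_y, p_x) ≈ -65.59°.

≈ 55°N, 66°W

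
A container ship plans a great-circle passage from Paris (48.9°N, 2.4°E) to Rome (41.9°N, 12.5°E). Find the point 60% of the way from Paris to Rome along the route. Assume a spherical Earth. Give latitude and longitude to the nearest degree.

≈ (45°N, 9°E)

Write both endpoints as unit vectors p₁, p₂ with components (cos φ cos λ, cos φ sin λ, sin φ).
The central angle between the endpoints is δ = arccos(p₁·p₂) ≈ 0.174 rad (9.9°).
Interpolate at f = 0.60 with slerp weights a = sin((1−f)δ)/sin δ ≈ 0.402, b = sin(fδ)/sin δ ≈ 0.602.
p = a·p₁ + b·p₂ ≈ (0.701, 0.108, 0.705); φ = arcsin(p_z) ≈ 44.80°, λ = atan2(p_y, p_x) ≈ 8.76°.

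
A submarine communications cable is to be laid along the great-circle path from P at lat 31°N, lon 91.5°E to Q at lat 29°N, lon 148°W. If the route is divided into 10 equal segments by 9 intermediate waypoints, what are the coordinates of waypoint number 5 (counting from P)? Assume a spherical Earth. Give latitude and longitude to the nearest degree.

≈ lat 49°N, lon 153°E

The haversine formula gives a central angle δ ≈ 1.702 rad (97.5°) between the endpoints.
Interpolate at f = 5/10 with slerp weights a = sin((1−f)δ)/sin δ ≈ 0.758, b = sin(fδ)/sin δ ≈ 0.758.
p = a·p₁ + b·p₂ ≈ (-0.580, 0.298, 0.758); φ = arcsin(p_z) ≈ 49.32°, λ = atan2(p_y, p_x) ≈ 152.76°.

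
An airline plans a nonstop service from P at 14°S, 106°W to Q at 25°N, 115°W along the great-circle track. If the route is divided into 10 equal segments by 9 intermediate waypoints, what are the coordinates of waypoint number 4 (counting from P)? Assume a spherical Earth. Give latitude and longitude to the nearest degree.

The haversine formula gives a central angle δ ≈ 0.698 rad (40.0°) between the endpoints.
Interpolate at f = 4/10 with slerp weights a = sin((1−f)δ)/sin δ ≈ 0.633, b = sin(fδ)/sin δ ≈ 0.429.
p = a·p₁ + b·p₂ ≈ (-0.333, -0.942, 0.028); φ = arcsin(p_z) ≈ 1.61°, λ = atan2(p_y, p_x) ≈ -109.49°.

≈ 2°N, 109°W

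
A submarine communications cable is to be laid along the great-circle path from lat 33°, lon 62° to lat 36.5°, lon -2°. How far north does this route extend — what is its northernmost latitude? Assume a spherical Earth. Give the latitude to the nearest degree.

The great circle lies in the plane with unit normal n̂ = (p₁ × p₂)/|p₁ × p₂|.
Here n̂_z ≈ -0.772; the vertex latitude is φ_max = arccos|n̂_z| ≈ 39.5°.
Check via Clairaut: cos φ_max = |cos φ₁| · sin C = cos(33.0°)·sin(67.0°) ≈ 0.772, again giving ≈ 39.5°.

≈ 39°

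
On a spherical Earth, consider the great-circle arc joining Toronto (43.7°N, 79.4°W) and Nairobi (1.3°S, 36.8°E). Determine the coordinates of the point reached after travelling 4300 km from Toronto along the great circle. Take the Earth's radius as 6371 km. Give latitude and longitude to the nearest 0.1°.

From cos δ = sin φ₁ sin φ₂ + cos φ₁ cos φ₂ cos Δλ, the central angle is δ ≈ 1.912 rad (109.6°). The total great-circle distance is δ·R ≈ 1.912 × 6371 ≈ 12182 km, so the target fraction is f = 4300/12182 ≈ 0.353.
Interpolate at f ≈ 0.353 with slerp weights a = sin((1−f)δ)/sin δ ≈ 1.003, b = sin(fδ)/sin δ ≈ 0.663.
p = a·p₁ + b·p₂ ≈ (0.664, -0.315, 0.678); φ = arcsin(p_z) ≈ 42.67°, λ = atan2(p_y, p_x) ≈ -25.41°.

≈ 42.7°N, 25.4°W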